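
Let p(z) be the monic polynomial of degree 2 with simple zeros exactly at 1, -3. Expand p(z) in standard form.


The polynomial is p(z) = ∏_{α ∈ S} (z − α), where S = {1, -3}.
Expanding the product yields: p(z) = z^2 + 2·z -3.
The resulting polynomial has degree 2 and real coefficients as required.

p(z) = z^2 + 2·z -3.


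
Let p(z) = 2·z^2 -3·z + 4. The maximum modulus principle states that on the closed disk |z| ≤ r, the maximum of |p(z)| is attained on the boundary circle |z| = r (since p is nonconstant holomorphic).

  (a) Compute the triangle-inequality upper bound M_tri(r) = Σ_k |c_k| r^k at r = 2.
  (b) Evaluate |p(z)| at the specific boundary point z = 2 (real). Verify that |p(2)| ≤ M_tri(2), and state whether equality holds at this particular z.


Coefficients: c_0 = 4, c_1 = -3, c_2 = 2. Radius r = 2.
Part (a). Triangle bound: M_tri(r) = Σ_k |c_k| r^k
  = |4|·2^0 + |-3|·2^1 + |2|·2^2
  = 4 + 6 + 8 = 18.
This bounds M(r) := max_{|z|=r} |p(z)| from above; equality holds iff all terms c_k z^k can be made to align in phase at a single z on |z|=r.
Part (b). At z = 2 (real, on the circle |z| = r):
  p(2) = (4)·2^0 + (-3)·2^1 + (2)·2^2 = 6.
  |p(2)| = 6.
Check: |p(2)| = 6 ≤ 18 = M_tri(2). ✓ Equality does not hold at z = 2 (the coefficients have mixed signs, so the terms do not all align in phase there).

M_tri(2) = 18; |p(2)| = 6; equality at z=2: no.


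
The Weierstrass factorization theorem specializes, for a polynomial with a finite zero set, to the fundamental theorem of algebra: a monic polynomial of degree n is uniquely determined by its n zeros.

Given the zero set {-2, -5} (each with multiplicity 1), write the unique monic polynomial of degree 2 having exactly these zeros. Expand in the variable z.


The polynomial is p(z) = ∏_{α ∈ S} (z − α), where S = {-2, -5}.
Expanding the product yields: p(z) = z^2 + 7·z + 10.
The resulting polynomial has degree 2 and real coefficients as required.

p(z) = z^2 + 7·z + 10.


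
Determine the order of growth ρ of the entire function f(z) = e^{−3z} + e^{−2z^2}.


Each summand is entire of order 1 and 2 respectively (as in the single-exponential case). The order of a sum is at most the max of the orders, so ρ ≤ 2. For the lower bound: on |z|=r choose arg z so that -2z^2 is real positive; then |e^{-2z^2}| = e^{2r^2} while |e^{-3z}| ≤ e^{3r^1} = o(e^{2r^2}). So |f| ≥ e^{2r^2}(1 − o(1)) and ρ ≥ 2. Hence ρ = max(1, 2) = 2.
Therefore ρ = 2.

Order ρ = 2.


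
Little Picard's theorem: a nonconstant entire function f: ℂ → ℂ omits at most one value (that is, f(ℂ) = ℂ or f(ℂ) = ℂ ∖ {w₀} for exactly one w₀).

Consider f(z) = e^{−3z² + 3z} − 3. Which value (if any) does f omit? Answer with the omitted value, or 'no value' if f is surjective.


Little Picard bounds the complement of f(ℂ) to at most one point.
The exponent g(z) = −3z² + 3z is a nonconstant polynomial, hence surjective onto ℂ. So e^{g(z)} takes every value in {e^w : w ∈ ℂ} = ℂ ∖ {0}. Adding -3 shifts the range to ℂ ∖ {-3}. f omits exactly -3.

Omitted value: -3.


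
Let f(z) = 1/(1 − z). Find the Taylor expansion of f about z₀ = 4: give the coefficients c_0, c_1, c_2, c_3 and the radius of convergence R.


Let w = z − z₀, so z = z₀ + w.
Then 1 − z = 1 − (z₀ + w) = (1 − z₀) − w = -3 − w.
f(z) = 1/(-3 − w) = (1/(-3)) · 1/(1 − w/(-3)) = Σ_{n≥0} w^n / (-3)^(n+1).
So c_n = 1/(-3)^(n+1):
  c_0 = 1/(-3)^1 = -1/3.
  c_1 = 1/(-3)^2 = 1/9.
  c_2 = 1/(-3)^3 = -1/27.
  c_3 = 1/(-3)^4 = 1/81.
The series is valid for |w/d| < 1, i.e. |z − z₀| < |d|.
Radius of convergence: R = |1 − z₀| = |-3| = 3 (distance from z₀ to the singularity z = 1).

c_0 = -1/3, c_1 = 1/9, c_2 = -1/27, c_3 = 1/81; R = 3.


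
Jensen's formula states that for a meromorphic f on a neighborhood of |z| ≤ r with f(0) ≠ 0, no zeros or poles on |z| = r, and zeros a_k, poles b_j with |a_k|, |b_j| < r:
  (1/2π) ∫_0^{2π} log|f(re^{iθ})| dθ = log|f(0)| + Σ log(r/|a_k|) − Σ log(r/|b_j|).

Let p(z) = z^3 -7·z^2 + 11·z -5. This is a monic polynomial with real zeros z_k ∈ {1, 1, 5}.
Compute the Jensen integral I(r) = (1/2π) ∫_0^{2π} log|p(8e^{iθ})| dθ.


Zeros: 1, 1, 5; r = 8.
Inside |z| < r: 1, 1, 5. Outside (|z| ≥ r): ∅.
p(0) = -5, so log|p(0)| = log(5) = 1.6094.
Apply Jensen: I(r) = log|p(0)| + Σ_k log(r/|z_k|), summed over zeros inside |z| < r.
  log(r/|z_k|) for z_k = 1: log(8/1) = 2.0794
  log(r/|z_k|) for z_k = 1: log(8/1) = 2.0794
  log(r/|z_k|) for z_k = 5: log(8/5) = 0.4700
Sum over inside zeros: 4.6289.
I(r) = log|p(0)| + (inside sum) = 1.6094 + 4.6289 = 6.2383.
Closed form (all zeros inside, monic): I(r) = n·log(r) = 3·log(8) = 6.2383. ✓

I(r) ≈ 6.2383.


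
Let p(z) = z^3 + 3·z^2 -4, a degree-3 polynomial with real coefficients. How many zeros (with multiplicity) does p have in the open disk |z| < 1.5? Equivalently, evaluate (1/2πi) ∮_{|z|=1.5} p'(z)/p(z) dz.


The zeros of p are: 1, -2, -2.
Their magnitudes are: 1, 2, 2.
Zeros with |z| < R = 1.5: 1.
Count = 1.
By the argument principle, (1/2πi) ∮_{|z|=R} p'(z)/p(z) dz equals exactly this count.

Number of zeros inside |z| < 1.5: 1.


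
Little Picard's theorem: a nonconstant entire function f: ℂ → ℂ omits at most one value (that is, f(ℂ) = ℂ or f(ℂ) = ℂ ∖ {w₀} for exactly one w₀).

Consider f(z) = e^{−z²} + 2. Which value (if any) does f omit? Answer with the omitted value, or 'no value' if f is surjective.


Little Picard bounds the complement of f(ℂ) to at most one point.
The exponent g(z) = −z² is a nonconstant polynomial, hence surjective onto ℂ. So e^{g(z)} takes every value in {e^w : w ∈ ℂ} = ℂ ∖ {0}. Adding 2 shifts the range to ℂ ∖ {2}. f omits exactly 2.

Omitted value: 2.


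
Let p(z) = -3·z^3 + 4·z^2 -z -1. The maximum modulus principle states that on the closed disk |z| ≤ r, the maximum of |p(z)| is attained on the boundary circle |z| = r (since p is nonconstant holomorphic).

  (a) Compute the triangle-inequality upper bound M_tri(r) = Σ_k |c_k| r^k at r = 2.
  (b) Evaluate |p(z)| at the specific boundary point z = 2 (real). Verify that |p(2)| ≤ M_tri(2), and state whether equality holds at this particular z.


Coefficients: c_0 = -1, c_1 = -1, c_2 = 4, c_3 = -3. Radius r = 2.
Part (a). Triangle bound: M_tri(r) = Σ_k |c_k| r^k
  = |-1|·2^0 + |-1|·2^1 + |4|·2^2 + |-3|·2^3
  = 1 + 2 + 16 + 24 = 43.
This bounds M(r) := max_{|z|=r} |p(z)| from above; equality holds iff all terms c_k z^k can be made to align in phase at a single z on |z|=r.
Part (b). At z = 2 (real, on the circle |z| = r):
  p(2) = (-1)·2^0 + (-1)·2^1 + (4)·2^2 + (-3)·2^3 = -11.
  |p(2)| = 11.
Check: |p(2)| = 11 ≤ 43 = M_tri(2). ✓ Equality does not hold at z = 2 (the coefficients have mixed signs, so the terms do not all align in phase there).

M_tri(2) = 43; |p(2)| = 11; equality at z=2: no.


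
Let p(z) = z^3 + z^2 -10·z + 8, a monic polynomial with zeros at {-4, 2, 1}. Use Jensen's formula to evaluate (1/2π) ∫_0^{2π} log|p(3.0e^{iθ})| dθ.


Zeros: -4, 1, 2; r = 3.0.
Inside |z| < r: 1, 2. Outside (|z| ≥ r): -4.
p(0) = 8, so log|p(0)| = log(8) = 2.0794.
Apply Jensen: I(r) = log|p(0)| + Σ_k log(r/|z_k|), summed over zeros inside |z| < r.
  log(r/|z_k|) for z_k = 2: log(3.0/2) = 0.4055
  log(r/|z_k|) for z_k = 1: log(3.0/1) = 1.0986
  Outside zeros (-4) contribute nothing to the Jensen sum.
Sum over inside zeros: 1.5041.
I(r) = log|p(0)| + (inside sum) = 2.0794 + 1.5041 = 3.5835.
Note: since some zeros are outside |z| ≤ r, the simplified n·log(r) form does NOT apply — only the inside zeros contribute.

I(r) ≈ 3.5835.


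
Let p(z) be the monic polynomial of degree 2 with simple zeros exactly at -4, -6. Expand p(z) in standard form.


The polynomial is p(z) = ∏_{α ∈ S} (z − α), where S = {-4, -6}.
Expanding the product yields: p(z) = z^2 + 10·z + 24.
The resulting polynomial has degree 2 and real coefficients as required.

p(z) = z^2 + 10·z + 24.


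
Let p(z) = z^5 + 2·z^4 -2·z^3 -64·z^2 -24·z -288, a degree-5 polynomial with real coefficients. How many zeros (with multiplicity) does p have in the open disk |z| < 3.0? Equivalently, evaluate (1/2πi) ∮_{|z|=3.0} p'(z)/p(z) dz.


The zeros of p are: (0 + 2i), (0 - 2i), 4, (-3 + 3i), (-3 - 3i).
Their magnitudes are: 2, 2, 4, 4.243, 4.243.
Zeros with |z| < R = 3.0: (0 + 2i), (0 - 2i).
Count = 2.
By the argument principle, (1/2πi) ∮_{|z|=R} p'(z)/p(z) dz equals exactly this count.

Number of zeros inside |z| < 3.0: 2.


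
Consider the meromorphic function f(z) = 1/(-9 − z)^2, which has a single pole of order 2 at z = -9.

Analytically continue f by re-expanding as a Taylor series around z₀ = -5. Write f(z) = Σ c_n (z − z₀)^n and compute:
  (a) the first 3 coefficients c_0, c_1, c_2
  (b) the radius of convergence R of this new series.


Let w = z − z₀, so z = z₀ + w.
Then -9 − z = -9 − (z₀ + w) = (-9 − z₀) − w = -4 − w.
f(z) = 1/(-4 − w)^2 = (1/(-4)^2) · (1 − w/(-4))^{−2}.
By the binomial series (1−u)^{−2} = Σ_{n≥0} C(n+1, 1) u^n for |u|<1, with u = w/(-4):
  c_n = C(n+1, 1) / (-4)^(n+2).
  c_0 = 1/(-4)^2 = 1/16.
  c_1 = 2/(-4)^3 = -1/32.
  c_2 = 3/(-4)^4 = 3/256.
The series is valid for |w/d| < 1, i.e. |z − z₀| < |d|.
Radius of convergence: R = |-9 − z₀| = |-4| = 4 (distance from z₀ to the singularity z = -9).

c_0 = 1/16, c_1 = -1/32, c_2 = 3/256; R = 4.


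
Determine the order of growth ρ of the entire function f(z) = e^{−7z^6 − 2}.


|e^{−7z^6 − 2}| = e^{Re(-7·z^6) + -2} ≤ e^{7|z|^6 + -2} = e^{7r^6 + -2} on |z| = r, so ρ ≤ 6. Choosing z on |z|=r so that -7·z^6 is real positive (always possible by picking arg z appropriately) gives |f(z)| = e^{7r^6 + -2}, matching the bound. The additive constant -2 does not affect log log M(r) ~ 6·log r. Hence ρ = 6.
Therefore ρ = 6.

Order ρ = 6.


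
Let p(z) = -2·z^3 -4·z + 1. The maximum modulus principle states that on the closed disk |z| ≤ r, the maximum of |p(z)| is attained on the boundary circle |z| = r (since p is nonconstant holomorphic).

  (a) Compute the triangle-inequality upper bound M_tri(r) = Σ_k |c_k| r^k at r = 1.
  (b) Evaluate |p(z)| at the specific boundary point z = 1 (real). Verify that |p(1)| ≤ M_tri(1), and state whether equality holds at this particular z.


Coefficients: c_0 = 1, c_1 = -4, c_2 = 0, c_3 = -2. Radius r = 1.
Part (a). Triangle bound: M_tri(r) = Σ_k |c_k| r^k
  = |1|·1^0 + |-4|·1^1 + |0|·1^2 + |-2|·1^3
  = 1 + 4 + 0 + 2 = 7.
This bounds M(r) := max_{|z|=r} |p(z)| from above; equality holds iff all terms c_k z^k can be made to align in phase at a single z on |z|=r.
Part (b). At z = 1 (real, on the circle |z| = r):
  p(1) = (1)·1^0 + (-4)·1^1 + (0)·1^2 + (-2)·1^3 = -5.
  |p(1)| = 5.
Check: |p(1)| = 5 ≤ 7 = M_tri(1). ✓ Equality does not hold at z = 1 (the coefficients have mixed signs, so the terms do not all align in phase there).

M_tri(1) = 7; |p(1)| = 5; equality at z=1: no.


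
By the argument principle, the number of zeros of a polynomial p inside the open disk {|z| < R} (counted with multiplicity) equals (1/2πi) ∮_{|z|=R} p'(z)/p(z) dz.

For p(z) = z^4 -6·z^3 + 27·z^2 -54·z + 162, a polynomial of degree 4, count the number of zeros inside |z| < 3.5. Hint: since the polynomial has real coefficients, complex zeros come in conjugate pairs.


The zeros of p are: (3 + 3i), (3 - 3i), (0 + 3i), (0 - 3i).
Their magnitudes are: 4.243, 4.243, 3, 3.
Zeros with |z| < R = 3.5: (0 + 3i), (0 - 3i).
Count = 2.
By the argument principle, (1/2πi) ∮_{|z|=R} p'(z)/p(z) dz equals exactly this count.

Number of zeros inside |z| < 3.5: 2.


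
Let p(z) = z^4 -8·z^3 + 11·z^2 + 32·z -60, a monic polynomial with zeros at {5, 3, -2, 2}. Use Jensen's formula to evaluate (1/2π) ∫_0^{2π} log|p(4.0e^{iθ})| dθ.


Zeros: -2, 2, 3, 5; r = 4.0.
Inside |z| < r: -2, 2, 3. Outside (|z| ≥ r): 5.
p(0) = -60, so log|p(0)| = log(60) = 4.0943.
Apply Jensen: I(r) = log|p(0)| + Σ_k log(r/|z_k|), summed over zeros inside |z| < r.
  log(r/|z_k|) for z_k = 3: log(4.0/3) = 0.2877
  log(r/|z_k|) for z_k = -2: log(4.0/2) = 0.6931
  log(r/|z_k|) for z_k = 2: log(4.0/2) = 0.6931
  Outside zeros (5) contribute nothing to the Jensen sum.
Sum over inside zeros: 1.6740.
I(r) = log|p(0)| + (inside sum) = 4.0943 + 1.6740 = 5.7683.
Note: since some zeros are outside |z| ≤ r, the simplified n·log(r) form does NOT apply — only the inside zeros contribute.

I(r) ≈ 5.7683.


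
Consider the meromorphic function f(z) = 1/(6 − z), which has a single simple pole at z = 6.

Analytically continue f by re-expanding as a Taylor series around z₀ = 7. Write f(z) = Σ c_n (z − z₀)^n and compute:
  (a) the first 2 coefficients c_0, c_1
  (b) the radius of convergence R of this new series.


Let w = z − z₀, so z = z₀ + w.
Then 6 − z = 6 − (z₀ + w) = (6 − z₀) − w = -1 − w.
f(z) = 1/(-1 − w) = (1/(-1)) · 1/(1 − w/(-1)) = Σ_{n≥0} w^n / (-1)^(n+1).
So c_n = 1/(-1)^(n+1):
  c_0 = 1/(-1)^1 = -1.
  c_1 = 1/(-1)^2 = 1.
The series is valid for |w/d| < 1, i.e. |z − z₀| < |d|.
Radius of convergence: R = |6 − z₀| = |-1| = 1 (distance from z₀ to the singularity z = 6).

c_0 = -1, c_1 = 1; R = 1.


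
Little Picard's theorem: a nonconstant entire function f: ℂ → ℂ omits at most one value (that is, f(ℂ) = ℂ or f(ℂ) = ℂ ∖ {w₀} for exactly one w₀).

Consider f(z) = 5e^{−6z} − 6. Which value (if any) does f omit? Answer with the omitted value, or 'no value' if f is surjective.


Little Picard bounds the complement of f(ℂ) to at most one point.
e^{−6z} is never zero on ℂ, so 5·e^{−6z} takes every value in ℂ ∖ {0}. Adding -6 shifts the range to ℂ ∖ {-6}. Thus f omits exactly the value -6.

Omitted value: -6.


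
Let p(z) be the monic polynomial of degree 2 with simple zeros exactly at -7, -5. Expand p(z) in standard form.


The polynomial is p(z) = ∏_{α ∈ S} (z − α), where S = {-7, -5}.
Expanding the product yields: p(z) = z^2 + 12·z + 35.
The resulting polynomial has degree 2 and real coefficients as required.

p(z) = z^2 + 12·z + 35.


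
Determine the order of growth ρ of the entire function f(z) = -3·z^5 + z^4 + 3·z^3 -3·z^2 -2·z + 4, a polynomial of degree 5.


|f(z)| ≤ Σ|c_k|·r^k = O(r^5) as r → ∞. Polynomial growth is O(e^{r^ε}) for every ε > 0 (since r^5/e^{r^ε} → 0), so ρ ≤ ε for all ε > 0, i.e. ρ = 0. Every nonconstant polynomial has order 0.
Therefore ρ = 0.

Order ρ = 0.


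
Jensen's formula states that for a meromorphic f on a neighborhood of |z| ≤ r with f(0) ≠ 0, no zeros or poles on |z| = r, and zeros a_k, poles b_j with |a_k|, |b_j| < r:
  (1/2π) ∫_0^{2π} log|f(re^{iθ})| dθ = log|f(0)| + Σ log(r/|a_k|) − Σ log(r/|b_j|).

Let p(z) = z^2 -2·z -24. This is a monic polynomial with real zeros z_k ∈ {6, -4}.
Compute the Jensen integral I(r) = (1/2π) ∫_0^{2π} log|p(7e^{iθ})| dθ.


Zeros: -4, 6; r = 7.
Inside |z| < r: -4, 6. Outside (|z| ≥ r): ∅.
p(0) = -24, so log|p(0)| = log(24) = 3.1781.
Apply Jensen: I(r) = log|p(0)| + Σ_k log(r/|z_k|), summed over zeros inside |z| < r.
  log(r/|z_k|) for z_k = 6: log(7/6) = 0.1542
  log(r/|z_k|) for z_k = -4: log(7/4) = 0.5596
Sum over inside zeros: 0.7138.
I(r) = log|p(0)| + (inside sum) = 3.1781 + 0.7138 = 3.8918.
Closed form (all zeros inside, monic): I(r) = n·log(r) = 2·log(7) = 3.8918. ✓

I(r) ≈ 3.8918.


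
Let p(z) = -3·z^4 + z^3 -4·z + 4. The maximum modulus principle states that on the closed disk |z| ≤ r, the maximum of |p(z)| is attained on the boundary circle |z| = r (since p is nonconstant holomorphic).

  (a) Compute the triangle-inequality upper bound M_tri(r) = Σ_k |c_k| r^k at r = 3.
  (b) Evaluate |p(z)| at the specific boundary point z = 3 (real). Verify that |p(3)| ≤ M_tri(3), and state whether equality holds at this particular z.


Coefficients: c_0 = 4, c_1 = -4, c_2 = 0, c_3 = 1, c_4 = -3. Radius r = 3.
Part (a). Triangle bound: M_tri(r) = Σ_k |c_k| r^k
  = |4|·3^0 + |-4|·3^1 + |0|·3^2 + |1|·3^3 + |-3|·3^4
  = 4 + 12 + 0 + 27 + 243 = 286.
This bounds M(r) := max_{|z|=r} |p(z)| from above; equality holds iff all terms c_k z^k can be made to align in phase at a single z on |z|=r.
Part (b). At z = 3 (real, on the circle |z| = r):
  p(3) = (4)·3^0 + (-4)·3^1 + (0)·3^2 + (1)·3^3 + (-3)·3^4 = -224.
  |p(3)| = 224.
Check: |p(3)| = 224 ≤ 286 = M_tri(3). ✓ Equality does not hold at z = 3 (the coefficients have mixed signs, so the terms do not all align in phase there).

M_tri(3) = 286; |p(3)| = 224; equality at z=3: no.


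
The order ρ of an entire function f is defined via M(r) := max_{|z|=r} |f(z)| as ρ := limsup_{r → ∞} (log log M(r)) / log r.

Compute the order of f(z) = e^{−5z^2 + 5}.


|e^{−5z^2 + 5}| = e^{Re(-5·z^2) + 5} ≤ e^{5|z|^2 + 5} = e^{5r^2 + 5} on |z| = r, so ρ ≤ 2. Choosing z on |z|=r so that -5·z^2 is real positive (always possible by picking arg z appropriately) gives |f(z)| = e^{5r^2 + 5}, matching the bound. The additive constant 5 does not affect log log M(r) ~ 2·log r. Hence ρ = 2.
Therefore ρ = 2.

Order ρ = 2.


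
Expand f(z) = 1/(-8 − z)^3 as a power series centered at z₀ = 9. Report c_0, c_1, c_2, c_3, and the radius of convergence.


Let w = z − z₀, so z = z₀ + w.
Then -8 − z = -8 − (z₀ + w) = (-8 − z₀) − w = -17 − w.
f(z) = 1/(-17 − w)^3 = (1/(-17)^3) · (1 − w/(-17))^{−3}.
By the binomial series (1−u)^{−3} = Σ_{n≥0} C(n+2, 2) u^n for |u|<1, with u = w/(-17):
  c_n = C(n+2, 2) / (-17)^(n+3).
  c_0 = 1/(-17)^3 = -1/4913.
  c_1 = 3/(-17)^4 = 3/83521.
  c_2 = 6/(-17)^5 = -6/1419857.
  c_3 = 10/(-17)^6 = 10/24137569.
The series is valid for |w/d| < 1, i.e. |z − z₀| < |d|.
Radius of convergence: R = |-8 − z₀| = |-17| = 17 (distance from z₀ to the singularity z = -8).

c_0 = -1/4913, c_1 = 3/83521, c_2 = -6/1419857, c_3 = 10/24137569; R = 17.


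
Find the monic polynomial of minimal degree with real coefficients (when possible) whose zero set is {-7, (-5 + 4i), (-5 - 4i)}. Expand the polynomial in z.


The polynomial is p(z) = ∏_{α ∈ S} (z − α), where S = {-7, (-5 + 4i), (-5 - 4i)}.
Expanding the product yields: p(z) = z^3 + 17·z^2 + 111·z + 287.
Note conjugate pairs combine to real quadratics: (z − (-5+4i))(z − (-5−4i)) = z² + 10z + 41.
The resulting polynomial has degree 3 and real coefficients as required.

p(z) = z^3 + 17·z^2 + 111·z + 287.


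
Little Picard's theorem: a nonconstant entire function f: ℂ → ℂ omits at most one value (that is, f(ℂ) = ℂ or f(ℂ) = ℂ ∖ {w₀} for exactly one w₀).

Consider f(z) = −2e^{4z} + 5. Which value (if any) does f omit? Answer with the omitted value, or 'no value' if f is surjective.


Little Picard bounds the complement of f(ℂ) to at most one point.
e^{4z} is never zero on ℂ, so -2·e^{4z} takes every value in ℂ ∖ {0}. Adding 5 shifts the range to ℂ ∖ {5}. Thus f omits exactly the value 5.

Omitted value: 5.


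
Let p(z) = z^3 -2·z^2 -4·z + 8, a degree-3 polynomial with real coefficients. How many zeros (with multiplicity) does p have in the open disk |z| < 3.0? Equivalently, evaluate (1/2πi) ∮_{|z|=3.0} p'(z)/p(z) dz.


The zeros of p are: 2, -2, 2.
Their magnitudes are: 2, 2, 2.
Zeros with |z| < R = 3.0: 2, -2, 2.
Count = 3.
By the argument principle, (1/2πi) ∮_{|z|=R} p'(z)/p(z) dz equals exactly this count.

Number of zeros inside |z| < 3.0: 3.


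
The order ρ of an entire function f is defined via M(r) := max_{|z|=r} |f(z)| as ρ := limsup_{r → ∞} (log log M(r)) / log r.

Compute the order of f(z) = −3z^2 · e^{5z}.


M(r) = max_{|z|=r} |-3|·|z|^2·|e^{5z}| = 3·r^2 · e^{5r^1} (the factors attain their maxima compatibly on |z|=r). Then log M(r) = log 3 + 2·log r + 5r^1, dominated by the last term, so log log M(r) ~ 1·log r. The polynomial factor -3z^2 contributes only a log r term and does not affect the order. ρ = 1.
Therefore ρ = 1.

Order ρ = 1.


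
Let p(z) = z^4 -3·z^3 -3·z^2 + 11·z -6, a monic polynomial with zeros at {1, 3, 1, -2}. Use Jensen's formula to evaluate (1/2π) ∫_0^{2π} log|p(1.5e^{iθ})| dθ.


Zeros: -2, 1, 1, 3; r = 1.5.
Inside |z| < r: 1, 1. Outside (|z| ≥ r): -2, 3.
p(0) = -6, so log|p(0)| = log(6) = 1.7918.
Apply Jensen: I(r) = log|p(0)| + Σ_k log(r/|z_k|), summed over zeros inside |z| < r.
  log(r/|z_k|) for z_k = 1: log(1.5/1) = 0.4055
  log(r/|z_k|) for z_k = 1: log(1.5/1) = 0.4055
  Outside zeros (-2, 3) contribute nothing to the Jensen sum.
Sum over inside zeros: 0.8109.
I(r) = log|p(0)| + (inside sum) = 1.7918 + 0.8109 = 2.6027.
Note: since some zeros are outside |z| ≤ r, the simplified n·log(r) form does NOT apply — only the inside zeros contribute.

I(r) ≈ 2.6027.


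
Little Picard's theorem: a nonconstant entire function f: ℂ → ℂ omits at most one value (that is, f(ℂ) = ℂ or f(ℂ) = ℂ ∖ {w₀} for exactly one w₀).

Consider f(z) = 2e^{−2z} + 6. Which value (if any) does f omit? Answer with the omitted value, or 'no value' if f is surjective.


Little Picard bounds the complement of f(ℂ) to at most one point.
e^{−2z} is never zero on ℂ, so 2·e^{−2z} takes every value in ℂ ∖ {0}. Adding 6 shifts the range to ℂ ∖ {6}. Thus f omits exactly the value 6.

Omitted value: 6.


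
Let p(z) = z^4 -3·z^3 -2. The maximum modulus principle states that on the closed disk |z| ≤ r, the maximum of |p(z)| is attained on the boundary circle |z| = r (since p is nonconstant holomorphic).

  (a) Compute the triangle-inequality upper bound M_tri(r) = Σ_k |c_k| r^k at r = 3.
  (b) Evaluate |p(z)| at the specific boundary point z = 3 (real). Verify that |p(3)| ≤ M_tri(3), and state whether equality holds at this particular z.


Coefficients: c_0 = -2, c_1 = 0, c_2 = 0, c_3 = -3, c_4 = 1. Radius r = 3.
Part (a). Triangle bound: M_tri(r) = Σ_k |c_k| r^k
  = |-2|·3^0 + |0|·3^1 + |0|·3^2 + |-3|·3^3 + |1|·3^4
  = 2 + 0 + 0 + 81 + 81 = 164.
This bounds M(r) := max_{|z|=r} |p(z)| from above; equality holds iff all terms c_k z^k can be made to align in phase at a single z on |z|=r.
Part (b). At z = 3 (real, on the circle |z| = r):
  p(3) = (-2)·3^0 + (0)·3^1 + (0)·3^2 + (-3)·3^3 + (1)·3^4 = -2.
  |p(3)| = 2.
Check: |p(3)| = 2 ≤ 164 = M_tri(3). ✓ Equality does not hold at z = 3 (the coefficients have mixed signs, so the terms do not all align in phase there).

M_tri(3) = 164; |p(3)| = 2; equality at z=3: no.


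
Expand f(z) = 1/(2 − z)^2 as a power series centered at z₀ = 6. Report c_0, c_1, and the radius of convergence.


Let w = z − z₀, so z = z₀ + w.
Then 2 − z = 2 − (z₀ + w) = (2 − z₀) − w = -4 − w.
f(z) = 1/(-4 − w)^2 = (1/(-4)^2) · (1 − w/(-4))^{−2}.
By the binomial series (1−u)^{−2} = Σ_{n≥0} C(n+1, 1) u^n for |u|<1, with u = w/(-4):
  c_n = C(n+1, 1) / (-4)^(n+2).
  c_0 = 1/(-4)^2 = 1/16.
  c_1 = 2/(-4)^3 = -1/32.
The series is valid for |w/d| < 1, i.e. |z − z₀| < |d|.
Radius of convergence: R = |2 − z₀| = |-4| = 4 (distance from z₀ to the singularity z = 2).

c_0 = 1/16, c_1 = -1/32; R = 4.


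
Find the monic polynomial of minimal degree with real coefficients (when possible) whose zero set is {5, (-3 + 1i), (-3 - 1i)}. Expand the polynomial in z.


The polynomial is p(z) = ∏_{α ∈ S} (z − α), where S = {5, (-3 + 1i), (-3 - 1i)}.
Expanding the product yields: p(z) = z^3 + z^2 -20·z -50.
Note conjugate pairs combine to real quadratics: (z − (-3+1i))(z − (-3−1i)) = z² + 6z + 10.
The resulting polynomial has degree 3 and real coefficients as required.

p(z) = z^3 + z^2 -20·z -50.


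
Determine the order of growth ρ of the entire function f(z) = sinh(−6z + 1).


sinh(w) is a linear combination of e^{iw} and e^{−iw} (or e^w, e^{−w} in the hyperbolic case), so |sinh(w)| ≤ e^{|w|}. With w = −6z + 1, |w| ≤ 6|z| + 1 = 6r + 1 on |z| = r, giving M(r) ≤ e^{6r + 1}, so ρ ≤ 1. On a suitable ray (z = it for sin/cos; z = t for sinh/cosh, t real → ∞), |sinh(−6z + 1)| grows like e^{6|t|}/2, so ρ ≥ 1. Hence ρ = 1.
Therefore ρ = 1.

Order ρ = 1.


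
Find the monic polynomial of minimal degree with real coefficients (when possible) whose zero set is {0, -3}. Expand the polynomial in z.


The polynomial is p(z) = ∏_{α ∈ S} (z − α), where S = {0, -3}.
Expanding the product yields: p(z) = z^2 + 3·z.
The resulting polynomial has degree 2 and real coefficients as required.

p(z) = z^2 + 3·z.


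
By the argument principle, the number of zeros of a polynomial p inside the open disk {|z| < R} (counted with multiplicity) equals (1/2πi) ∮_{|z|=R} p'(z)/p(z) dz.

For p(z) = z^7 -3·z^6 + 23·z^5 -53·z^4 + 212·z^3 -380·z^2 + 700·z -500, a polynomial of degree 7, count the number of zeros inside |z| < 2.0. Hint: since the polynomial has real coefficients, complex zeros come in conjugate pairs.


The zeros of p are: (-1 + 3i), (-1 - 3i), (1 + 2i), (1 - 2i), 1, (1 + 3i), (1 - 3i).
Their magnitudes are: 3.162, 3.162, 2.236, 2.236, 1, 3.162, 3.162.
Zeros with |z| < R = 2.0: 1.
Count = 1.
By the argument principle, (1/2πi) ∮_{|z|=R} p'(z)/p(z) dz equals exactly this count.

Number of zeros inside |z| < 2.0: 1.


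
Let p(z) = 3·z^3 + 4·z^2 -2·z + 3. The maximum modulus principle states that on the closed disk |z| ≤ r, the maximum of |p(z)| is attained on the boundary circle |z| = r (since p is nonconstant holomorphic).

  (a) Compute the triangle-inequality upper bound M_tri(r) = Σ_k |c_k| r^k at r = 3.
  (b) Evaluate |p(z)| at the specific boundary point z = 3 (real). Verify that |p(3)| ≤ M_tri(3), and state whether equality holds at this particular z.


Coefficients: c_0 = 3, c_1 = -2, c_2 = 4, c_3 = 3. Radius r = 3.
Part (a). Triangle bound: M_tri(r) = Σ_k |c_k| r^k
  = |3|·3^0 + |-2|·3^1 + |4|·3^2 + |3|·3^3
  = 3 + 6 + 36 + 81 = 126.
This bounds M(r) := max_{|z|=r} |p(z)| from above; equality holds iff all terms c_k z^k can be made to align in phase at a single z on |z|=r.
Part (b). At z = 3 (real, on the circle |z| = r):
  p(3) = (3)·3^0 + (-2)·3^1 + (4)·3^2 + (3)·3^3 = 114.
  |p(3)| = 114.
Check: |p(3)| = 114 ≤ 126 = M_tri(3). ✓ Equality does not hold at z = 3 (the coefficients have mixed signs, so the terms do not all align in phase there).

M_tri(3) = 126; |p(3)| = 114; equality at z=3: no.


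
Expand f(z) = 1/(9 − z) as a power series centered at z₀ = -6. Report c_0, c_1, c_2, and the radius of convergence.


Let w = z − z₀, so z = z₀ + w.
Then 9 − z = 9 − (z₀ + w) = (9 − z₀) − w = 15 − w.
f(z) = 1/(15 − w) = (1/(15)) · 1/(1 − w/(15)) = Σ_{n≥0} w^n / (15)^(n+1).
So c_n = 1/(15)^(n+1):
  c_0 = 1/(15)^1 = 1/15.
  c_1 = 1/(15)^2 = 1/225.
  c_2 = 1/(15)^3 = 1/3375.
The series is valid for |w/d| < 1, i.e. |z − z₀| < |d|.
Radius of convergence: R = |9 − z₀| = |15| = 15 (distance from z₀ to the singularity z = 9).

c_0 = 1/15, c_1 = 1/225, c_2 = 1/3375; R = 15.


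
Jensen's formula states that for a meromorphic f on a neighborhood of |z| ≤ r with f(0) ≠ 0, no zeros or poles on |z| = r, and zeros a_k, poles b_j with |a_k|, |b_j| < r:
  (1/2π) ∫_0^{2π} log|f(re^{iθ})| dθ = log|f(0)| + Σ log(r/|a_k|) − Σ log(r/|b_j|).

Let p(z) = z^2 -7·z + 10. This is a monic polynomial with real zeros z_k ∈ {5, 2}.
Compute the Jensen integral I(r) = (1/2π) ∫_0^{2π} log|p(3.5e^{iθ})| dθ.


Zeros: 2, 5; r = 3.5.
Inside |z| < r: 2. Outside (|z| ≥ r): 5.
p(0) = 10, so log|p(0)| = log(10) = 2.3026.
Apply Jensen: I(r) = log|p(0)| + Σ_k log(r/|z_k|), summed over zeros inside |z| < r.
  log(r/|z_k|) for z_k = 2: log(3.5/2) = 0.5596
  Outside zeros (5) contribute nothing to the Jensen sum.
Sum over inside zeros: 0.5596.
I(r) = log|p(0)| + (inside sum) = 2.3026 + 0.5596 = 2.8622.
Note: since some zeros are outside |z| ≤ r, the simplified n·log(r) form does NOT apply — only the inside zeros contribute.

I(r) ≈ 2.8622.


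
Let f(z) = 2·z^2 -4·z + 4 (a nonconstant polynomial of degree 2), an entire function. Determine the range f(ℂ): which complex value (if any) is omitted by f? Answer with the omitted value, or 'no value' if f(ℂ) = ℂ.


Little Picard bounds the complement of f(ℂ) to at most one point.
For every w ∈ ℂ, the equation p(z) − w = 0 is a nonconstant polynomial in z and hence has at least one root by the fundamental theorem of algebra. So p is surjective onto ℂ, omitting no value.

Omitted value: no value.


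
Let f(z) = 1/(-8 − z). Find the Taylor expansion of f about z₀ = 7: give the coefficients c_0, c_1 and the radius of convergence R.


Let w = z − z₀, so z = z₀ + w.
Then -8 − z = -8 − (z₀ + w) = (-8 − z₀) − w = -15 − w.
f(z) = 1/(-15 − w) = (1/(-15)) · 1/(1 − w/(-15)) = Σ_{n≥0} w^n / (-15)^(n+1).
So c_n = 1/(-15)^(n+1):
  c_0 = 1/(-15)^1 = -1/15.
  c_1 = 1/(-15)^2 = 1/225.
The series is valid for |w/d| < 1, i.e. |z − z₀| < |d|.
Radius of convergence: R = |-8 − z₀| = |-15| = 15 (distance from z₀ to the singularity z = -8).

c_0 = -1/15, c_1 = 1/225; R = 15.


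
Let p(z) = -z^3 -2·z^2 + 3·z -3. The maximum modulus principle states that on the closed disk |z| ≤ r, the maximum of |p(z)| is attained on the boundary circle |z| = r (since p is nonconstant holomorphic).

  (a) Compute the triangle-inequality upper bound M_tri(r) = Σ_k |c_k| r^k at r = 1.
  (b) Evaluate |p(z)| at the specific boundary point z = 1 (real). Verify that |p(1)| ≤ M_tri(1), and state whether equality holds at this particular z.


Coefficients: c_0 = -3, c_1 = 3, c_2 = -2, c_3 = -1. Radius r = 1.
Part (a). Triangle bound: M_tri(r) = Σ_k |c_k| r^k
  = |-3|·1^0 + |3|·1^1 + |-2|·1^2 + |-1|·1^3
  = 3 + 3 + 2 + 1 = 9.
This bounds M(r) := max_{|z|=r} |p(z)| from above; equality holds iff all terms c_k z^k can be made to align in phase at a single z on |z|=r.
Part (b). At z = 1 (real, on the circle |z| = r):
  p(1) = (-3)·1^0 + (3)·1^1 + (-2)·1^2 + (-1)·1^3 = -3.
  |p(1)| = 3.
Check: |p(1)| = 3 ≤ 9 = M_tri(1). ✓ Equality does not hold at z = 1 (the coefficients have mixed signs, so the terms do not all align in phase there).

M_tri(1) = 9; |p(1)| = 3; equality at z=1: no.


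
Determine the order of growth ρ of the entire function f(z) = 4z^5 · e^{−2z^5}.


M(r) = max_{|z|=r} |4|·|z|^5·|e^{−2z^5}| = 4·r^5 · e^{2r^5} (the factors attain their maxima compatibly on |z|=r). Then log M(r) = log 4 + 5·log r + 2r^5, dominated by the last term, so log log M(r) ~ 5·log r. The polynomial factor 4z^5 contributes only a log r term and does not affect the order. ρ = 5.
Therefore ρ = 5.

Order ρ = 5.


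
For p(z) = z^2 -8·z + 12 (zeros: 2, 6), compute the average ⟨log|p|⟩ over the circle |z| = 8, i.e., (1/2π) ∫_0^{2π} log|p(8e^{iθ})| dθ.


Zeros: 2, 6; r = 8.
Inside |z| < r: 2, 6. Outside (|z| ≥ r): ∅.
p(0) = 12, so log|p(0)| = log(12) = 2.4849.
Apply Jensen: I(r) = log|p(0)| + Σ_k log(r/|z_k|), summed over zeros inside |z| < r.
  log(r/|z_k|) for z_k = 2: log(8/2) = 1.3863
  log(r/|z_k|) for z_k = 6: log(8/6) = 0.2877
Sum over inside zeros: 1.6740.
I(r) = log|p(0)| + (inside sum) = 2.4849 + 1.6740 = 4.1589.
Closed form (all zeros inside, monic): I(r) = n·log(r) = 2·log(8) = 4.1589. ✓

I(r) ≈ 4.1589.


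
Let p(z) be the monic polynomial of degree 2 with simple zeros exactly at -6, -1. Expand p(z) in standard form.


The polynomial is p(z) = ∏_{α ∈ S} (z − α), where S = {-6, -1}.
Expanding the product yields: p(z) = z^2 + 7·z + 6.
The resulting polynomial has degree 2 and real coefficients as required.

p(z) = z^2 + 7·z + 6.


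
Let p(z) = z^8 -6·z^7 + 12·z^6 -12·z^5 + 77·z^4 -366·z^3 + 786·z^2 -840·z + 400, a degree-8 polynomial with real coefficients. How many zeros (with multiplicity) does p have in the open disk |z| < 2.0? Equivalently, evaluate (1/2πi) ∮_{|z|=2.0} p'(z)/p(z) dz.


The zeros of p are: (-2 + 2i), (-2 - 2i), (2 + 1i), (2 - 1i), (2 + 1i), (2 - 1i), (1 + 1i), (1 - 1i).
Their magnitudes are: 2.828, 2.828, 2.236, 2.236, 2.236, 2.236, 1.414, 1.414.
Zeros with |z| < R = 2.0: (1 + 1i), (1 - 1i).
Count = 2.
By the argument principle, (1/2πi) ∮_{|z|=R} p'(z)/p(z) dz equals exactly this count.

Number of zeros inside |z| < 2.0: 2.


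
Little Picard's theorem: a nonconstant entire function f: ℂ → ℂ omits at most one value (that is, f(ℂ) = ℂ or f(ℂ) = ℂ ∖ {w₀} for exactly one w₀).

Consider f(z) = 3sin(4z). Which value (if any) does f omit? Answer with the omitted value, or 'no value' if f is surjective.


Little Picard bounds the complement of f(ℂ) to at most one point.
sin is entire and surjective onto ℂ: for every w ∈ ℂ, sin(ζ) = w has a solution ζ ∈ ℂ (e.g., via the complex inverse arcsin). With ζ = 4z this gives z = ζ/(4). Then 3·sin(4z) takes every value in 3·ℂ = ℂ, and adding 0 is a bijection of ℂ. So f is surjective and omits no value. (Note: only on the real line is sin bounded by [−1, 1].)

Omitted value: no value.


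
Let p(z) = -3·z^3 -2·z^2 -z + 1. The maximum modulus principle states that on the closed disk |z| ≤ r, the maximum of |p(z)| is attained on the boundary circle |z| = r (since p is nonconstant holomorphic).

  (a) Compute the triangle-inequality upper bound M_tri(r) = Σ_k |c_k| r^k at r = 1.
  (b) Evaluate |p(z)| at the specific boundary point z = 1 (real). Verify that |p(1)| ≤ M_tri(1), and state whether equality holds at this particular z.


Coefficients: c_0 = 1, c_1 = -1, c_2 = -2, c_3 = -3. Radius r = 1.
Part (a). Triangle bound: M_tri(r) = Σ_k |c_k| r^k
  = |1|·1^0 + |-1|·1^1 + |-2|·1^2 + |-3|·1^3
  = 1 + 1 + 2 + 3 = 7.
This bounds M(r) := max_{|z|=r} |p(z)| from above; equality holds iff all terms c_k z^k can be made to align in phase at a single z on |z|=r.
Part (b). At z = 1 (real, on the circle |z| = r):
  p(1) = (1)·1^0 + (-1)·1^1 + (-2)·1^2 + (-3)·1^3 = -5.
  |p(1)| = 5.
Check: |p(1)| = 5 ≤ 7 = M_tri(1). ✓ Equality does not hold at z = 1 (the coefficients have mixed signs, so the terms do not all align in phase there).

M_tri(1) = 7; |p(1)| = 5; equality at z=1: no.


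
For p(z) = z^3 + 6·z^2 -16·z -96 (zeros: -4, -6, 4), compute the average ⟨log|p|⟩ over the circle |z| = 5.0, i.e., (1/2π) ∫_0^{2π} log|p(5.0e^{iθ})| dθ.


Zeros: -6, -4, 4; r = 5.0.
Inside |z| < r: -4, 4. Outside (|z| ≥ r): -6.
p(0) = -96, so log|p(0)| = log(96) = 4.5643.
Apply Jensen: I(r) = log|p(0)| + Σ_k log(r/|z_k|), summed over zeros inside |z| < r.
  log(r/|z_k|) for z_k = -4: log(5.0/4) = 0.2231
  log(r/|z_k|) for z_k = 4: log(5.0/4) = 0.2231
  Outside zeros (-6) contribute nothing to the Jensen sum.
Sum over inside zeros: 0.4463.
I(r) = log|p(0)| + (inside sum) = 4.5643 + 0.4463 = 5.0106.
Note: since some zeros are outside |z| ≤ r, the simplified n·log(r) form does NOT apply — only the inside zeros contribute.

I(r) ≈ 5.0106.


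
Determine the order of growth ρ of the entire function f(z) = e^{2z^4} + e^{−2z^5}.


Each summand is entire of order 4 and 5 respectively (as in the single-exponential case). The order of a sum is at most the max of the orders, so ρ ≤ 5. For the lower bound: on |z|=r choose arg z so that -2z^5 is real positive; then |e^{-2z^5}| = e^{2r^5} while |e^{2z^4}| ≤ e^{2r^4} = o(e^{2r^5}). So |f| ≥ e^{2r^5}(1 − o(1)) and ρ ≥ 5. Hence ρ = max(4, 5) = 5.
Therefore ρ = 5.

Order ρ = 5.


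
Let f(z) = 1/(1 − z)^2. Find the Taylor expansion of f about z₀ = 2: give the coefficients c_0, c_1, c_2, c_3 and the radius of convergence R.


Let w = z − z₀, so z = z₀ + w.
Then 1 − z = 1 − (z₀ + w) = (1 − z₀) − w = -1 − w.
f(z) = 1/(-1 − w)^2 = (1/(-1)^2) · (1 − w/(-1))^{−2}.
By the binomial series (1−u)^{−2} = Σ_{n≥0} C(n+1, 1) u^n for |u|<1, with u = w/(-1):
  c_n = C(n+1, 1) / (-1)^(n+2).
  c_0 = 1/(-1)^2 = 1.
  c_1 = 2/(-1)^3 = -2.
  c_2 = 3/(-1)^4 = 3.
  c_3 = 4/(-1)^5 = -4.
The series is valid for |w/d| < 1, i.e. |z − z₀| < |d|.
Radius of convergence: R = |1 − z₀| = |-1| = 1 (distance from z₀ to the singularity z = 1).

c_0 = 1, c_1 = -2, c_2 = 3, c_3 = -4; R = 1.


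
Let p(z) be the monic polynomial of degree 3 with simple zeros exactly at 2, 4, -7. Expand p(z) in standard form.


The polynomial is p(z) = ∏_{α ∈ S} (z − α), where S = {2, 4, -7}.
Expanding the product yields: p(z) = z^3 + z^2 -34·z + 56.
The resulting polynomial has degree 3 and real coefficients as required.

p(z) = z^3 + z^2 -34·z + 56.


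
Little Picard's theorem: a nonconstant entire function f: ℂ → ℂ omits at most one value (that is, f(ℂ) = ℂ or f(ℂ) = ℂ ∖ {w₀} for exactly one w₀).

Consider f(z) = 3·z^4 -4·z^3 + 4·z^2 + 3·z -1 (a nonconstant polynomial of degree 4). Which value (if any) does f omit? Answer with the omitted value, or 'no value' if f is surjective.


Little Picard bounds the complement of f(ℂ) to at most one point.
For every w ∈ ℂ, the equation p(z) − w = 0 is a nonconstant polynomial in z and hence has at least one root by the fundamental theorem of algebra. So p is surjective onto ℂ, omitting no value.

Omitted value: no value.


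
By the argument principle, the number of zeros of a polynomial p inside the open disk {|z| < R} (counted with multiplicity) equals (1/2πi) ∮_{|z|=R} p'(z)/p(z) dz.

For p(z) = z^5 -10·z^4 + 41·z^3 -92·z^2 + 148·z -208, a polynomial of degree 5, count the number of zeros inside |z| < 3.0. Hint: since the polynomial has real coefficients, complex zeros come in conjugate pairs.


The zeros of p are: 4, (3 + 2i), (3 - 2i), (0 + 2i), (0 - 2i).
Their magnitudes are: 4, 3.606, 3.606, 2, 2.
Zeros with |z| < R = 3.0: (0 + 2i), (0 - 2i).
Count = 2.
By the argument principle, (1/2πi) ∮_{|z|=R} p'(z)/p(z) dz equals exactly this count.

Number of zeros inside |z| < 3.0: 2.


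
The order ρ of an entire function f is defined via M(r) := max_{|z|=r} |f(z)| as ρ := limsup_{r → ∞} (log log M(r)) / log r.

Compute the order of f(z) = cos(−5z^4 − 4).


Write cos(w) = (e^{iw} ± e^{−iw})/(2 or 2i), so |cos(w)| ≤ e^{|w|}. With w = −5z^4 − 4, |w| ≤ 5r^4 + 4 on |z|=r, giving M(r) ≤ e^{5r^4 + 4} and ρ ≤ 4. For the lower bound, choose z on |z|=r with -5z^4 purely imaginary of modulus 5r^4; then |cos(−5z^4 − 4)| grows like e^{5r^4}/2, so ρ ≥ 4. Hence ρ = 4.
Therefore ρ = 4.

Order ρ = 4.


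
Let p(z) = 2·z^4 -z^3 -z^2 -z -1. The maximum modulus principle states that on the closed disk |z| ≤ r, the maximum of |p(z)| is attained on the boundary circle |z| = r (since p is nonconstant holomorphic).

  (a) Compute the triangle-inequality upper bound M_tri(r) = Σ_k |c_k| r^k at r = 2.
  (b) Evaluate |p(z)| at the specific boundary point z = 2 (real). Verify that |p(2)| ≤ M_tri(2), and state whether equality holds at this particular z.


Coefficients: c_0 = -1, c_1 = -1, c_2 = -1, c_3 = -1, c_4 = 2. Radius r = 2.
Part (a). Triangle bound: M_tri(r) = Σ_k |c_k| r^k
  = |-1|·2^0 + |-1|·2^1 + |-1|·2^2 + |-1|·2^3 + |2|·2^4
  = 1 + 2 + 4 + 8 + 32 = 47.
This bounds M(r) := max_{|z|=r} |p(z)| from above; equality holds iff all terms c_k z^k can be made to align in phase at a single z on |z|=r.
Part (b). At z = 2 (real, on the circle |z| = r):
  p(2) = (-1)·2^0 + (-1)·2^1 + (-1)·2^2 + (-1)·2^3 + (2)·2^4 = 17.
  |p(2)| = 17.
Check: |p(2)| = 17 ≤ 47 = M_tri(2). ✓ Equality does not hold at z = 2 (the coefficients have mixed signs, so the terms do not all align in phase there).

M_tri(2) = 47; |p(2)| = 17; equality at z=2: no.


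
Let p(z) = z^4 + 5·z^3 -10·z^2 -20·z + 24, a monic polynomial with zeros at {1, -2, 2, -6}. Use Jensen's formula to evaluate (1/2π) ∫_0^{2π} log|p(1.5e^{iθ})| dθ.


Zeros: -6, -2, 1, 2; r = 1.5.
Inside |z| < r: 1. Outside (|z| ≥ r): -6, -2, 2.
p(0) = 24, so log|p(0)| = log(24) = 3.1781.
Apply Jensen: I(r) = log|p(0)| + Σ_k log(r/|z_k|), summed over zeros inside |z| < r.
  log(r/|z_k|) for z_k = 1: log(1.5/1) = 0.4055
  Outside zeros (-6, -2, 2) contribute nothing to the Jensen sum.
Sum over inside zeros: 0.4055.
I(r) = log|p(0)| + (inside sum) = 3.1781 + 0.4055 = 3.5835.
Note: since some zeros are outside |z| ≤ r, the simplified n·log(r) form does NOT apply — only the inside zeros contribute.

I(r) ≈ 3.5835.
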